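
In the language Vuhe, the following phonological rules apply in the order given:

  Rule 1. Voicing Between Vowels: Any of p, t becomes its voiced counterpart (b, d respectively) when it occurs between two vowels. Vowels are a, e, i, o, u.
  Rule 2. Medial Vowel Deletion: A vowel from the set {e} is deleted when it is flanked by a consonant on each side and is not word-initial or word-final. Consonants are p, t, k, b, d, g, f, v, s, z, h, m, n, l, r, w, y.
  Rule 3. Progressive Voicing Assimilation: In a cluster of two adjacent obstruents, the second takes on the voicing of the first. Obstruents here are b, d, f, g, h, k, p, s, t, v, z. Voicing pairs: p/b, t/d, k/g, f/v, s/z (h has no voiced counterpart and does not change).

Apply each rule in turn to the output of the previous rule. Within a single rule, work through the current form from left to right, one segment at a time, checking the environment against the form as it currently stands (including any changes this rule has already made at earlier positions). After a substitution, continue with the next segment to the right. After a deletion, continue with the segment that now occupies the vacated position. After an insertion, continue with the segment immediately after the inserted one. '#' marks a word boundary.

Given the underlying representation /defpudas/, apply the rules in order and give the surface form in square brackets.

[dvbudas]

Rule 1 Voicing Between Vowels: no change — [defpudas]
Rule 2 Medial Vowel Deletion: [defpudas] → [dfpudas]
Rule 3 Progressive Voicing Assimilation: [dfpudas] → [dvbudas]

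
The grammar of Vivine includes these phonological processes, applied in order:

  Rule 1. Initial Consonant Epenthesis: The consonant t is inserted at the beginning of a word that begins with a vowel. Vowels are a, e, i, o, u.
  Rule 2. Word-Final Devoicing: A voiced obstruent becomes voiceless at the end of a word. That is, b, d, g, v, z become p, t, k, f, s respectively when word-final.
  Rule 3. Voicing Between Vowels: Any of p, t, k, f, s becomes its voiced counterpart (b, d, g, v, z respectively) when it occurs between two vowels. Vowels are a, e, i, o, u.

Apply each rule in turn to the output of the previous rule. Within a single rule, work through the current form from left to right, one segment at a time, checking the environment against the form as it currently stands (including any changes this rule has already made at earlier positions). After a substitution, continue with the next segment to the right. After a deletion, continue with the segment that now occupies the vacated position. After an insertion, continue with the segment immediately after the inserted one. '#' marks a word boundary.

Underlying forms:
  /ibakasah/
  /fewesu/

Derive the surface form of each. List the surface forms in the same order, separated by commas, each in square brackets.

/ibakasah/:
  Rule 1 Initial Consonant Epenthesis: [ibakasah] → [tibakasah]
  Rule 2 Word-Final Devoicing: no change — [tibakasah]
  Rule 3 Voicing Between Vowels: [tibakasah] → [tibagazah]
/fewesu/:
  Rule 1 Initial Consonant Epenthesis: no change — [fewesu]
  Rule 2 Word-Final Devoicing: no change — [fewesu]
  Rule 3 Voicing Between Vowels: [fewesu] → [fewezu]

[tibagazah], [fewezu]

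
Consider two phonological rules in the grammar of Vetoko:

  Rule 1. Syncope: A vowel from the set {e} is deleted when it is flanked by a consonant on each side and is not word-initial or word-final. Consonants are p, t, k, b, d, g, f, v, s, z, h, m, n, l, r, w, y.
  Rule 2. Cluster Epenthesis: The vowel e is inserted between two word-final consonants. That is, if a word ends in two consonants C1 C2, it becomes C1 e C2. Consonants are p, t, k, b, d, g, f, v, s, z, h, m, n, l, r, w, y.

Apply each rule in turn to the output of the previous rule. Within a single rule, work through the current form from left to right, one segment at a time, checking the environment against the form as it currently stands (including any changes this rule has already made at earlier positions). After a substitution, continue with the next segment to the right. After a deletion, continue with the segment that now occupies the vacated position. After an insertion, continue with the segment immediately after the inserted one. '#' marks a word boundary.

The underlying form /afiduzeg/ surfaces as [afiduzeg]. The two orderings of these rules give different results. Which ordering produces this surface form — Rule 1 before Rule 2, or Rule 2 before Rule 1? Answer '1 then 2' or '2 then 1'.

1 then 2

Order 1 then 2:
  1 Syncope: [afiduzeg] → [afiduzg]
  2 Cluster Epenthesis: [afiduzg] → [afiduzeg]
  result: [afiduzeg]
Order 2 then 1:
  2 Cluster Epenthesis: no change — [afiduzeg]
  1 Syncope: [afiduzeg] → [afiduzg]
  result: [afiduzg]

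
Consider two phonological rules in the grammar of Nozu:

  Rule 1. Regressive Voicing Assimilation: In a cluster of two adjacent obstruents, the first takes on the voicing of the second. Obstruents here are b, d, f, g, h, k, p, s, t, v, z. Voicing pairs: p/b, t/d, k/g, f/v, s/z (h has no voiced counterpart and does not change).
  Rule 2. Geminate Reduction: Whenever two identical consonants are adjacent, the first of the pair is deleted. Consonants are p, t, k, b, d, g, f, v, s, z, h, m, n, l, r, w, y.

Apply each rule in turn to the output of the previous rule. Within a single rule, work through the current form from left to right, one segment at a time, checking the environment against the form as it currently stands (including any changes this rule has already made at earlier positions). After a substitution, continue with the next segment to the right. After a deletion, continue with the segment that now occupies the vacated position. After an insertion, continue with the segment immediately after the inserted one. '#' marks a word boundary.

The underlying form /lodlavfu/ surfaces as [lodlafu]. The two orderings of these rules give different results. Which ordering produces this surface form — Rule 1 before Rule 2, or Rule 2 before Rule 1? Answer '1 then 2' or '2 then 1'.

1 then 2

Order 1 then 2:
  1 Regressive Voicing Assimilation: [lodlavfu] → [lodlaffu]
  2 Geminate Reduction: [lodlaffu] → [lodlafu]
  result: [lodlafu]
Order 2 then 1:
  2 Geminate Reduction: no change — [lodlavfu]
  1 Regressive Voicing Assimilation: [lodlavfu] → [lodlaffu]
  result: [lodlaffu]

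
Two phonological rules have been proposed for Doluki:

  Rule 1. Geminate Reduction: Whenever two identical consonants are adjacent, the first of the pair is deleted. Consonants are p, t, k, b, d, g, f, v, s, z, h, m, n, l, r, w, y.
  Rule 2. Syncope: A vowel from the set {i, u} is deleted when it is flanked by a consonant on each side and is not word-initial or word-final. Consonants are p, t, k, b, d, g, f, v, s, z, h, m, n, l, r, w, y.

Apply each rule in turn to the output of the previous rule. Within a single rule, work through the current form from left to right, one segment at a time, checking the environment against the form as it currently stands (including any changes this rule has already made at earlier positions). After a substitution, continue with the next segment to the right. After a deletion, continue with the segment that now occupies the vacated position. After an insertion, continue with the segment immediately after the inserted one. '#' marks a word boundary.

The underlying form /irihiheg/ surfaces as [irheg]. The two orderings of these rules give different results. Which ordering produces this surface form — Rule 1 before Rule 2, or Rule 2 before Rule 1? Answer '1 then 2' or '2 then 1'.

2 then 1

Order 1 then 2:
  1 Geminate Reduction: no change — [irihiheg]
  2 Syncope: [irihiheg] → [irhheg]
  result: [irhheg]
Order 2 then 1:
  2 Syncope: [irihiheg] → [irhheg]
  1 Geminate Reduction: [irhheg] → [irheg]
  result: [irheg]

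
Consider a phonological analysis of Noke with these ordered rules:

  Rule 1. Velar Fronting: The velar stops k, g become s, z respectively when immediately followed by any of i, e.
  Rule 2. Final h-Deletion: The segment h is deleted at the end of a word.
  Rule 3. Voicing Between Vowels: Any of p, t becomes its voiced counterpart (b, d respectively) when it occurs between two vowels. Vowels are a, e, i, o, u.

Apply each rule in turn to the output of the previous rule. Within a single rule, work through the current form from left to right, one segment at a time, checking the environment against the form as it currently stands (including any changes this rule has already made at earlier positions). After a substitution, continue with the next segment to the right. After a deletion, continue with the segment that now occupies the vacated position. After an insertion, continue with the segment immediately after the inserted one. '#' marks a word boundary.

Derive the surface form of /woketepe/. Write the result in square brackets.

Rule 1 Velar Fronting: [woketepe] → [wosetepe]
Rule 2 Final h-Deletion: no change — [wosetepe]
Rule 3 Voicing Between Vowels: [wosetepe] → [wosedebe]

[wosedebe]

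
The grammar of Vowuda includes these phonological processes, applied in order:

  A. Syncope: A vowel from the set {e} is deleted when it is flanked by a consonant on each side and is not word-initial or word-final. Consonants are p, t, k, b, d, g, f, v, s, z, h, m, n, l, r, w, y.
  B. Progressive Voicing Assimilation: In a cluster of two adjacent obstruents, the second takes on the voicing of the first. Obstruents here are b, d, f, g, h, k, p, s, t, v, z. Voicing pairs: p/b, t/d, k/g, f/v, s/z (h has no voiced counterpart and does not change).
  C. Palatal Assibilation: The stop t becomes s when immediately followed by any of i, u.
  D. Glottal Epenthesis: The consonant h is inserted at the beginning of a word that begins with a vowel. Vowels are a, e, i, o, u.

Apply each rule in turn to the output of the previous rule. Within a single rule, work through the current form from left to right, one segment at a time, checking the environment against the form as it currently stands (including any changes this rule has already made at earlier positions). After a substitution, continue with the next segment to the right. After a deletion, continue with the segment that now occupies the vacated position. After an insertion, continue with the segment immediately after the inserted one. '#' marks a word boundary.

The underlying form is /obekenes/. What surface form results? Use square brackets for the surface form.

A Syncope: [obekenes] → [obkns]
B Progressive Voicing Assimilation: [obkns] → [obgns]
C Palatal Assibilation: no change — [obgns]
D Glottal Epenthesis: [obgns] → [hobgns]

[hobgns]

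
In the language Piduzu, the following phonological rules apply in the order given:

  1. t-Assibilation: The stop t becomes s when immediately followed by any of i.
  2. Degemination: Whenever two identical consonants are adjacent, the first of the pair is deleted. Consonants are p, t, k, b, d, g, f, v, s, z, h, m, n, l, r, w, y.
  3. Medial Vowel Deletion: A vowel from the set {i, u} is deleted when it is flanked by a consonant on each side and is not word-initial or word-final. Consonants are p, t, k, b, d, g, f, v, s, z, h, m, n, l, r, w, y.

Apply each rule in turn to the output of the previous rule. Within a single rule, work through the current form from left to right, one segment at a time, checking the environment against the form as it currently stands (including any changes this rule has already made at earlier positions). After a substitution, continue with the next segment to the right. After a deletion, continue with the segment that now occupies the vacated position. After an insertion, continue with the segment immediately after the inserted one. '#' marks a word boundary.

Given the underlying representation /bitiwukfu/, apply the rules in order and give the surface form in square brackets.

[bswkfu]

1 t-Assibilation: [bitiwukfu] → [bisiwukfu]
2 Degemination: no change — [bisiwukfu]
3 Medial Vowel Deletion: [bisiwukfu] → [bswkfu]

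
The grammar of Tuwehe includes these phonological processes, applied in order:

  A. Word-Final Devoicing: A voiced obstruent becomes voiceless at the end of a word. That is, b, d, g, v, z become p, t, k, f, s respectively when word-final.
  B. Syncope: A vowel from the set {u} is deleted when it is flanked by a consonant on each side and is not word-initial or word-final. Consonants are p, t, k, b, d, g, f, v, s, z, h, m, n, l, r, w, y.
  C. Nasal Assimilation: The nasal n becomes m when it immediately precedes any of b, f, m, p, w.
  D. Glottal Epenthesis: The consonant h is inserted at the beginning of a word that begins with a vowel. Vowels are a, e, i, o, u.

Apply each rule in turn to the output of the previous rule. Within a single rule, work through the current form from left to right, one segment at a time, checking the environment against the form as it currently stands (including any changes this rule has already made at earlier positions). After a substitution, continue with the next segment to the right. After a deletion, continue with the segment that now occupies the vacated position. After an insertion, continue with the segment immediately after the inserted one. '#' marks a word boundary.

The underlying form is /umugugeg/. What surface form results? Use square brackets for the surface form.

A Word-Final Devoicing: [umugugeg] → [umugugek]
B Syncope: [umugugek] → [umggek]
C Nasal Assimilation: no change — [umggek]
D Glottal Epenthesis: [umggek] → [humggek]

[humggek]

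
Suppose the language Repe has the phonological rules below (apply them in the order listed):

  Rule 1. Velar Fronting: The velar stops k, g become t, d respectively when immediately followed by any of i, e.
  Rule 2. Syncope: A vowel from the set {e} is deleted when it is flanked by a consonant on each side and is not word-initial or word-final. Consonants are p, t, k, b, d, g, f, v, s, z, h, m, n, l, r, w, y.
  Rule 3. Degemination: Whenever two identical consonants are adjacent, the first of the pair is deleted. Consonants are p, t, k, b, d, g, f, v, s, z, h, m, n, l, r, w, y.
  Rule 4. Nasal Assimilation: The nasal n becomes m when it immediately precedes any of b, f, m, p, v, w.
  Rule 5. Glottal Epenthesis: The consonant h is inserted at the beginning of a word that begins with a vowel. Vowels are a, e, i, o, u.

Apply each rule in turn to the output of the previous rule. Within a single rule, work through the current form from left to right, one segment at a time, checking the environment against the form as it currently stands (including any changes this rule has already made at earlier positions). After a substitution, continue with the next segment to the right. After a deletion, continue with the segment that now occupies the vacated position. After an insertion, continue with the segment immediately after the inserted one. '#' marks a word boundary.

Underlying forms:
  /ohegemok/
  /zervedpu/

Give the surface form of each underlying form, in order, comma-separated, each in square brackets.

[hohdmok], [zrvdpu]

/ohegemok/:
  Rule 1 Velar Fronting: [ohegemok] → [ohedemok]
  Rule 2 Syncope: [ohedemok] → [ohdmok]
  Rule 3 Degemination: no change — [ohdmok]
  Rule 4 Nasal Assimilation: no change — [ohdmok]
  Rule 5 Glottal Epenthesis: [ohdmok] → [hohdmok]
/zervedpu/:
  Rule 1 Velar Fronting: no change — [zervedpu]
  Rule 2 Syncope: [zervedpu] → [zrvdpu]
  Rule 3 Degemination: no change — [zrvdpu]
  Rule 4 Nasal Assimilation: no change — [zrvdpu]
  Rule 5 Glottal Epenthesis: no change — [zrvdpu]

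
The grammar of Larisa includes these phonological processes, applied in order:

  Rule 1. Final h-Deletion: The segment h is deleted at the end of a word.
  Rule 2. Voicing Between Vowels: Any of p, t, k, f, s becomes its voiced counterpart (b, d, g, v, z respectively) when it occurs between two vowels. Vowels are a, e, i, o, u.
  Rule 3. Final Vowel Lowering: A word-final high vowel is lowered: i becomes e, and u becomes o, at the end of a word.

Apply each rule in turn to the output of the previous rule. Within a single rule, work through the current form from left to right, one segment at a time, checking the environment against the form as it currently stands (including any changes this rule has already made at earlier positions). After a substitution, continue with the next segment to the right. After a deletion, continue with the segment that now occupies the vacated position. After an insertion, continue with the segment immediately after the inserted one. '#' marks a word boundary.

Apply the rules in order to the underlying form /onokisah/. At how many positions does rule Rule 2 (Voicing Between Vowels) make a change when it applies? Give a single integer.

2

Rule 1 Final h-Deletion: [onokisah] → [onokisa]
Rule 2 Voicing Between Vowels: [onokisa] → [onogiza]
Rule 3 Final Vowel Lowering: no change — [onogiza]
Rule Rule 2 changed 2 position(s).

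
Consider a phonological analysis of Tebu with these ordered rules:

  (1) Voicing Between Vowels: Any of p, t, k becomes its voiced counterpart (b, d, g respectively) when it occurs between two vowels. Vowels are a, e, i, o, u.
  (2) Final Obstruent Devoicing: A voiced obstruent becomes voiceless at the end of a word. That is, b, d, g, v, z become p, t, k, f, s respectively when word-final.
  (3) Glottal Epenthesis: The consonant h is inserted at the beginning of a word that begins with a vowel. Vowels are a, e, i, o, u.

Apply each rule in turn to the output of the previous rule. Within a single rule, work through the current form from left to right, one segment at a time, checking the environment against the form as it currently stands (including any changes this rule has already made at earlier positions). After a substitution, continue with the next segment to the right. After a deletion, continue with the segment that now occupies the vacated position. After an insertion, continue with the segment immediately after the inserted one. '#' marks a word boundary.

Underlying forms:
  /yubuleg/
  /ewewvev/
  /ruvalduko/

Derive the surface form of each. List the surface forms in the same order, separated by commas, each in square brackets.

[yubulek], [hewewvef], [ruvaldugo]

/yubuleg/:
  (1) Voicing Between Vowels: no change — [yubuleg]
  (2) Final Obstruent Devoicing: [yubuleg] → [yubulek]
  (3) Glottal Epenthesis: no change — [yubulek]
/ewewvev/:
  (1) Voicing Between Vowels: no change — [ewewvev]
  (2) Final Obstruent Devoicing: [ewewvev] → [ewewvef]
  (3) Glottal Epenthesis: [ewewvef] → [hewewvef]
/ruvalduko/:
  (1) Voicing Between Vowels: [ruvalduko] → [ruvaldugo]
  (2) Final Obstruent Devoicing: no change — [ruvaldugo]
  (3) Glottal Epenthesis: no change — [ruvaldugo]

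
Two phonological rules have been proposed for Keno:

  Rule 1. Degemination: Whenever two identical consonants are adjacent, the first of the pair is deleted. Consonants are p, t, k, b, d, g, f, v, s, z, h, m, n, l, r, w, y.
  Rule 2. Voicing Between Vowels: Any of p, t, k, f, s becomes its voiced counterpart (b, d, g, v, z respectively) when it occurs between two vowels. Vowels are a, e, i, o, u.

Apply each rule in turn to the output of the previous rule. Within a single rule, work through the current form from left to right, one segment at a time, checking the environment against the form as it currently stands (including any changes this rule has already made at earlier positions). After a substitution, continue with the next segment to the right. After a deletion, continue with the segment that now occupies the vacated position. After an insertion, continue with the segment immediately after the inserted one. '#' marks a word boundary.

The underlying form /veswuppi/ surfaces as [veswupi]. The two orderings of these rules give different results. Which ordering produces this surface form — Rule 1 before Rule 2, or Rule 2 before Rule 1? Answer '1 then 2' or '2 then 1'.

2 then 1

Order 1 then 2:
  1 Degemination: [veswuppi] → [veswupi]
  2 Voicing Between Vowels: [veswupi] → [veswubi]
  result: [veswubi]
Order 2 then 1:
  2 Voicing Between Vowels: no change — [veswuppi]
  1 Degemination: [veswuppi] → [veswupi]
  result: [veswupi]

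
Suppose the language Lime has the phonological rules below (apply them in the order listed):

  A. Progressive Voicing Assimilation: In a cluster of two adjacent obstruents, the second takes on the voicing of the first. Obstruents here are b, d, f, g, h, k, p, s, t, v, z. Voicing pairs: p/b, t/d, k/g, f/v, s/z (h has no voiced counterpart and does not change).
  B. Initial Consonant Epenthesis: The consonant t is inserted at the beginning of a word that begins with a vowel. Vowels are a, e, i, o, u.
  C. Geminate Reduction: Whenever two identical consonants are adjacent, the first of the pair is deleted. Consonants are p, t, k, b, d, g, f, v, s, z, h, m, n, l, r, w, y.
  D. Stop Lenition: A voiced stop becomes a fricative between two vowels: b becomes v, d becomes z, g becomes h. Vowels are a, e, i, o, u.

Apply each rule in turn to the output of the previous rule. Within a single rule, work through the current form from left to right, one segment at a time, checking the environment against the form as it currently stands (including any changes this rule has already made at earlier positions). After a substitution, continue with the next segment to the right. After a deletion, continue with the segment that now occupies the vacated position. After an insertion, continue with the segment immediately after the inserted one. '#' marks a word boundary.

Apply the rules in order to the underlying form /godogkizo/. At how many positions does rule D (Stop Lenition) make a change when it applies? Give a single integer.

A Progressive Voicing Assimilation: [godogkizo] → [godoggizo]
B Initial Consonant Epenthesis: no change — [godoggizo]
C Geminate Reduction: [godoggizo] → [godogizo]
D Stop Lenition: [godogizo] → [gozohizo]
Rule D changed 2 position(s).

2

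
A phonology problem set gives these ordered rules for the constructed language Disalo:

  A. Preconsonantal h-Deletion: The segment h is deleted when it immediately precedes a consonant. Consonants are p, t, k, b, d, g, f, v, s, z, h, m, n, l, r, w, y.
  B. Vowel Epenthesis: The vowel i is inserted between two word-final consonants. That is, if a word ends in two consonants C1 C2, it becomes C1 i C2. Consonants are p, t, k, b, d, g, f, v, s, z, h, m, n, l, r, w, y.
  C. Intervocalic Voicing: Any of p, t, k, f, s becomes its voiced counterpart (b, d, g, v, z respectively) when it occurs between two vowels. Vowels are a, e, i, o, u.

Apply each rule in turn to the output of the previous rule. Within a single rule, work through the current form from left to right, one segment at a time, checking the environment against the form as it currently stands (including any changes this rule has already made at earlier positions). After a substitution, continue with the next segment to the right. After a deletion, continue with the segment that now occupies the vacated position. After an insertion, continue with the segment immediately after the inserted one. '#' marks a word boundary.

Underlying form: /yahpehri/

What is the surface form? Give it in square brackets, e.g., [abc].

[yaberi]

A Preconsonantal h-Deletion: [yahpehri] → [yaperi]
B Vowel Epenthesis: no change — [yaperi]
C Intervocalic Voicing: [yaperi] → [yaberi]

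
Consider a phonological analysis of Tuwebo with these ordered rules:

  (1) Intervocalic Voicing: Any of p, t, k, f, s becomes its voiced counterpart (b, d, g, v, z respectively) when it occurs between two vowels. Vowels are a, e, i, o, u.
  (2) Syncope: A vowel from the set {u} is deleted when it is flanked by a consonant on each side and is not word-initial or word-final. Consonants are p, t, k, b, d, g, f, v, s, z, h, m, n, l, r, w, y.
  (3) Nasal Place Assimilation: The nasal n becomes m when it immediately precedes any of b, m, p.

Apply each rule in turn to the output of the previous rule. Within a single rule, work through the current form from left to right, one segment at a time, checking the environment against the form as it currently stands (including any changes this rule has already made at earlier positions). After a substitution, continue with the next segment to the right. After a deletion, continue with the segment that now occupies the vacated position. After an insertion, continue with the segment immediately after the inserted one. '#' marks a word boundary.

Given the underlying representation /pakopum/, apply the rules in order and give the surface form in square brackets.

(1) Intervocalic Voicing: [pakopum] → [pagobum]
(2) Syncope: [pagobum] → [pagobm]
(3) Nasal Place Assimilation: no change — [pagobm]

[pagobm]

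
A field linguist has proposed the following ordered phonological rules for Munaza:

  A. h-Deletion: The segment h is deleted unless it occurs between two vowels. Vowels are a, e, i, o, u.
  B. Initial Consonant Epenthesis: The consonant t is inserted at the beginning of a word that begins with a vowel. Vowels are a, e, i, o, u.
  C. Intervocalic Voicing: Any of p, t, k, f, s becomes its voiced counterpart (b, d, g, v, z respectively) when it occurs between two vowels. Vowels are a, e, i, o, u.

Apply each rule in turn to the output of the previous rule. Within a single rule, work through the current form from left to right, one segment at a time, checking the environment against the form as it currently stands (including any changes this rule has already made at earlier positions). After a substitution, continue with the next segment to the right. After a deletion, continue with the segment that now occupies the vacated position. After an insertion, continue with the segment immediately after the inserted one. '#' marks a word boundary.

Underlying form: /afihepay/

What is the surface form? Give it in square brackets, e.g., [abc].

A h-Deletion: no change — [afihepay]
B Initial Consonant Epenthesis: [afihepay] → [tafihepay]
C Intervocalic Voicing: [tafihepay] → [tavihebay]

[tavihebay]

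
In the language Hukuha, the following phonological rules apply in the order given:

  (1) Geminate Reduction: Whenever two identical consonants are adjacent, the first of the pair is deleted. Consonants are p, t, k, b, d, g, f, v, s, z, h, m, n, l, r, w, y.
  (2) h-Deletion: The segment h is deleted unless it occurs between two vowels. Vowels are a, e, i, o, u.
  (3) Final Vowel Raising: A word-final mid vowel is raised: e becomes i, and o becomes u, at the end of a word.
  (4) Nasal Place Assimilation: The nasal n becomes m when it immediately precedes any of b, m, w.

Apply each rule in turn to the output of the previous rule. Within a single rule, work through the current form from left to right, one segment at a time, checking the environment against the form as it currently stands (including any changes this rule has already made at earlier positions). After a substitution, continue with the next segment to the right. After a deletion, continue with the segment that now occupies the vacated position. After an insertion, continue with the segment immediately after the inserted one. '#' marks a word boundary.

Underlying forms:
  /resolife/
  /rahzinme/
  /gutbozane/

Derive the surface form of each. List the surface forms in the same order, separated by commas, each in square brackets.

[resolifi], [razimmi], [gutbozani]

/resolife/:
  (1) Geminate Reduction: no change — [resolife]
  (2) h-Deletion: no change — [resolife]
  (3) Final Vowel Raising: [resolife] → [resolifi]
  (4) Nasal Place Assimilation: no change — [resolifi]
/rahzinme/:
  (1) Geminate Reduction: no change — [rahzinme]
  (2) h-Deletion: [rahzinme] → [razinme]
  (3) Final Vowel Raising: [razinme] → [razinmi]
  (4) Nasal Place Assimilation: [razinmi] → [razimmi]
/gutbozane/:
  (1) Geminate Reduction: no change — [gutbozane]
  (2) h-Deletion: no change — [gutbozane]
  (3) Final Vowel Raising: [gutbozane] → [gutbozani]
  (4) Nasal Place Assimilation: no change — [gutbozani]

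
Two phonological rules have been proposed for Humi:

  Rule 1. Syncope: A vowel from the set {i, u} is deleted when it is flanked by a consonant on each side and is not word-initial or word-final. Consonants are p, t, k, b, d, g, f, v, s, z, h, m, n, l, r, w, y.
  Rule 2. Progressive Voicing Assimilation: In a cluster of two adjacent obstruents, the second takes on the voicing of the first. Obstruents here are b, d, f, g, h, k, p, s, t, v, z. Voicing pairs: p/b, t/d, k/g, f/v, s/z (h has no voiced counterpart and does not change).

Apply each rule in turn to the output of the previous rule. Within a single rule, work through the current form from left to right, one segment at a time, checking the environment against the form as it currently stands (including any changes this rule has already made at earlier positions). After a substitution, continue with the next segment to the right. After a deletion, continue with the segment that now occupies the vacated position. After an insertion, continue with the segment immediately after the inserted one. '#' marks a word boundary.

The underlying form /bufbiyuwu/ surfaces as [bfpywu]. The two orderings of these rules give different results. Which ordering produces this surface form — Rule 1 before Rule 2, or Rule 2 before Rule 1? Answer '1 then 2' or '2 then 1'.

Order 1 then 2:
  1 Syncope: [bufbiyuwu] → [bfbywu]
  2 Progressive Voicing Assimilation: [bfbywu] → [bvbywu]
  result: [bvbywu]
Order 2 then 1:
  2 Progressive Voicing Assimilation: [bufbiyuwu] → [bufpiyuwu]
  1 Syncope: [bufpiyuwu] → [bfpywu]
  result: [bfpywu]

2 then 1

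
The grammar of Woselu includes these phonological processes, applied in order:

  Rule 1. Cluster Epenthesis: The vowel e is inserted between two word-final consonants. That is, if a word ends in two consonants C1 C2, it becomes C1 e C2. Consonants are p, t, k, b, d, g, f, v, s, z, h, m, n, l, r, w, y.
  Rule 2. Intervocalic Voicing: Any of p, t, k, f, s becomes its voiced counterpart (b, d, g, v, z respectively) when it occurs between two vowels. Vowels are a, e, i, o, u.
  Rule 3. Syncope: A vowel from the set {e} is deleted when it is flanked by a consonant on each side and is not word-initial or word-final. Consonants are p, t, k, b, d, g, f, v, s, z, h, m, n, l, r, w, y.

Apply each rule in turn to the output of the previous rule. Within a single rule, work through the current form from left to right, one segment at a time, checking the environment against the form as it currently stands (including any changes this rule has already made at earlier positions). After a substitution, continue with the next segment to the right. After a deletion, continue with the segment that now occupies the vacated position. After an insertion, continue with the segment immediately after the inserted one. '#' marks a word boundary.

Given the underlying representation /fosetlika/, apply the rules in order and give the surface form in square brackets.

[foztliga]

Rule 1 Cluster Epenthesis: no change — [fosetlika]
Rule 2 Intervocalic Voicing: [fosetlika] → [fozetliga]
Rule 3 Syncope: [fozetliga] → [foztliga]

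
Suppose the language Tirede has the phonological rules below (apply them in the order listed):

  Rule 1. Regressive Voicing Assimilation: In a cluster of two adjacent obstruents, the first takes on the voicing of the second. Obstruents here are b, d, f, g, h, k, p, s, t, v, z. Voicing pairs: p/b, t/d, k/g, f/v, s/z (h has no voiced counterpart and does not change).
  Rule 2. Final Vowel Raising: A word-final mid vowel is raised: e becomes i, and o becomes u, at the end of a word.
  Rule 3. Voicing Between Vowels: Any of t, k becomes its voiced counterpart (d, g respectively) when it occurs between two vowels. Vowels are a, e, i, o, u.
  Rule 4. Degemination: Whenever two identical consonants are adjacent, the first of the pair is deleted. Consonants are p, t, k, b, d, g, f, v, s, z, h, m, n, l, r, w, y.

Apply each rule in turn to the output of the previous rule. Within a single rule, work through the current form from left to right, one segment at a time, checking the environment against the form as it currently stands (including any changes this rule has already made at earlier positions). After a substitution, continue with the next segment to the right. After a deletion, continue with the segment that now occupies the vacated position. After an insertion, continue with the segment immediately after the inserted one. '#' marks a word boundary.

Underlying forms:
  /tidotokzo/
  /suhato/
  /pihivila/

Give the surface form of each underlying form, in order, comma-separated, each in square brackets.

[tidodogzu], [suhadu], [pihivila]

/tidotokzo/:
  Rule 1 Regressive Voicing Assimilation: [tidotokzo] → [tidotogzo]
  Rule 2 Final Vowel Raising: [tidotogzo] → [tidotogzu]
  Rule 3 Voicing Between Vowels: [tidotogzu] → [tidodogzu]
  Rule 4 Degemination: no change — [tidodogzu]
/suhato/:
  Rule 1 Regressive Voicing Assimilation: no change — [suhato]
  Rule 2 Final Vowel Raising: [suhato] → [suhatu]
  Rule 3 Voicing Between Vowels: [suhatu] → [suhadu]
  Rule 4 Degemination: no change — [suhadu]
/pihivila/:
  Rule 1 Regressive Voicing Assimilation: no change — [pihivila]
  Rule 2 Final Vowel Raising: no change — [pihivila]
  Rule 3 Voicing Between Vowels: no change — [pihivila]
  Rule 4 Degemination: no change — [pihivila]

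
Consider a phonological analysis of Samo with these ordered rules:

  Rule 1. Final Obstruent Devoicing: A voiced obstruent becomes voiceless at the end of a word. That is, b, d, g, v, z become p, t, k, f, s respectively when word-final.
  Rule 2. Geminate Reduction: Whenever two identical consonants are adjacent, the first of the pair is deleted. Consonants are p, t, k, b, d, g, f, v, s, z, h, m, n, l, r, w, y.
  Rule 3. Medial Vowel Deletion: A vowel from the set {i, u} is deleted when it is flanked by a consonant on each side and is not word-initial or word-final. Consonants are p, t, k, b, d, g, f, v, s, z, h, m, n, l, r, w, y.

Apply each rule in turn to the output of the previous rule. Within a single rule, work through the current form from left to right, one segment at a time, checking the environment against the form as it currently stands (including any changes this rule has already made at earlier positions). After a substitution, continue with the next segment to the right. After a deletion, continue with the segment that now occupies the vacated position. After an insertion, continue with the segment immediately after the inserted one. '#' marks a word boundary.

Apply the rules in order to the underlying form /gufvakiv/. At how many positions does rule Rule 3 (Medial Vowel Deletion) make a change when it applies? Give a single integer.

2

Rule 1 Final Obstruent Devoicing: [gufvakiv] → [gufvakif]
Rule 2 Geminate Reduction: no change — [gufvakif]
Rule 3 Medial Vowel Deletion: [gufvakif] → [gfvakf]
Rule Rule 3 changed 2 position(s).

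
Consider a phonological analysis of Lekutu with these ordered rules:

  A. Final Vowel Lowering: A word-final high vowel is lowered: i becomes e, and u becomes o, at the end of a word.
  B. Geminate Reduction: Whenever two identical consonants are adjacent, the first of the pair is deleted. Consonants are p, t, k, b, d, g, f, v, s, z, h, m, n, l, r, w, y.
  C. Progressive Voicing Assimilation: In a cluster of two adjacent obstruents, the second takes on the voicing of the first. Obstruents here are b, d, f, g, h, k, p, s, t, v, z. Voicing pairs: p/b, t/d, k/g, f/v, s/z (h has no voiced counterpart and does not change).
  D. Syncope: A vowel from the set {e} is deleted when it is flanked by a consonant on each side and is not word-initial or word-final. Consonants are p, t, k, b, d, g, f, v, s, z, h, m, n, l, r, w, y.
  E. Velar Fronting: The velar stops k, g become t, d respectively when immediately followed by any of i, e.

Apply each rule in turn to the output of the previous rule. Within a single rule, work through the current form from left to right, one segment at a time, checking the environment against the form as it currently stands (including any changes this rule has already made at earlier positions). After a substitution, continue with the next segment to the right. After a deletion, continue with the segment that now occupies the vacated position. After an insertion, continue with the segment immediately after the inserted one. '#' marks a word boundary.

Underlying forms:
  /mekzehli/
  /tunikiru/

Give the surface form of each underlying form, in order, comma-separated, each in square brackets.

[mkshle], [tunitiro]

/mekzehli/:
  A Final Vowel Lowering: [mekzehli] → [mekzehle]
  B Geminate Reduction: no change — [mekzehle]
  C Progressive Voicing Assimilation: [mekzehle] → [meksehle]
  D Syncope: [meksehle] → [mkshle]
  E Velar Fronting: no change — [mkshle]
/tunikiru/:
  A Final Vowel Lowering: [tunikiru] → [tunikiro]
  B Geminate Reduction: no change — [tunikiro]
  C Progressive Voicing Assimilation: no change — [tunikiro]
  D Syncope: no change — [tunikiro]
  E Velar Fronting: [tunikiro] → [tunitiro]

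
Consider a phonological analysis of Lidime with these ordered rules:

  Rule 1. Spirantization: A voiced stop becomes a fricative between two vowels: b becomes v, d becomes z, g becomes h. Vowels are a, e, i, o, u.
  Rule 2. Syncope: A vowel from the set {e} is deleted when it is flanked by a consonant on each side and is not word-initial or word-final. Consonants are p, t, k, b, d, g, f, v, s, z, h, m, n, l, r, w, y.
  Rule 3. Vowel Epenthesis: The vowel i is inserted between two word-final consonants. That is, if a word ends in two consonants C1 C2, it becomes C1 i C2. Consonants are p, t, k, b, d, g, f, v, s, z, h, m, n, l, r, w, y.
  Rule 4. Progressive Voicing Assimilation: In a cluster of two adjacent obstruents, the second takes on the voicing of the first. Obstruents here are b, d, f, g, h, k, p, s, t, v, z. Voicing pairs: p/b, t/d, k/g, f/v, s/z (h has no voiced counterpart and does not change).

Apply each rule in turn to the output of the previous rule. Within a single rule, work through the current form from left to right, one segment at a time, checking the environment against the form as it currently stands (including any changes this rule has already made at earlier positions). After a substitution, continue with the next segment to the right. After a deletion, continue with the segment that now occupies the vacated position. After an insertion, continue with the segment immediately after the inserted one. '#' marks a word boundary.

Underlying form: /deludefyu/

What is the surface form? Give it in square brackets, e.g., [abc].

[dluzvyu]

Rule 1 Spirantization: [deludefyu] → [deluzefyu]
Rule 2 Syncope: [deluzefyu] → [dluzfyu]
Rule 3 Vowel Epenthesis: no change — [dluzfyu]
Rule 4 Progressive Voicing Assimilation: [dluzfyu] → [dluzvyu]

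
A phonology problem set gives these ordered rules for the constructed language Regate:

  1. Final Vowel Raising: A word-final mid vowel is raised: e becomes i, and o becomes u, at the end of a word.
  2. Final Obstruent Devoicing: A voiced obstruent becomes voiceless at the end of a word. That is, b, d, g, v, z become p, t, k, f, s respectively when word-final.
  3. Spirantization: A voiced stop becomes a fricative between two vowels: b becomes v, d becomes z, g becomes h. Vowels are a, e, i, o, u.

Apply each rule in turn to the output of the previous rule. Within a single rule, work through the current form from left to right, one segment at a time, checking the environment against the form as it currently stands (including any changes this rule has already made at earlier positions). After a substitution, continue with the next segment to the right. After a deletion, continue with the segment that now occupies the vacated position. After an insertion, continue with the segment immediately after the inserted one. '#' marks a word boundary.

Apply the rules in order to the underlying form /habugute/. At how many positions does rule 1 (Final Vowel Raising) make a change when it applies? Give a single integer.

1 Final Vowel Raising: [habugute] → [habuguti]
2 Final Obstruent Devoicing: no change — [habuguti]
3 Spirantization: [habuguti] → [havuhuti]
Rule 1 changed 1 position(s).

1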